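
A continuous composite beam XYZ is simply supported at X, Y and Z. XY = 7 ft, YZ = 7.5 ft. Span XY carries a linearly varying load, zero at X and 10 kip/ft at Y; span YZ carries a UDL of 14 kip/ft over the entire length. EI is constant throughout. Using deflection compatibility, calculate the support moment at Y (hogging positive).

M_Y = 66.69 kip·ft

Release continuity at Y by inserting a hinge; the redundant is the internal moment M_Y. The primary structure is two simply-supported spans XY and YZ.
Rotations at Y on the released spans (each span's end-slope, ×1/EI):
  span XY: triangular load, peak 10: w₀L³/(45EI) = 76.22/EI
  span YZ: UDL 14: wL³/(24EI) = 246.1/EI
  relative rotation θ_0 = (76.22 + 246.1)/EI = 322.3/EI
A unit hogging moment at Y produces rotation L₁/(3EI) + L₂/(3EI) = 4.833/EI.
Slope continuity at Y: θ_0 = M_Y·4.833/EI, so M_Y = 322.3/4.833 = 66.69 kip·ft (hogging).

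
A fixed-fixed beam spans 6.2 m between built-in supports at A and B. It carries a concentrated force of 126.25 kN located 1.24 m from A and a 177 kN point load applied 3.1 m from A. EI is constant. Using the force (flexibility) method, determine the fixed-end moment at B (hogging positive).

M_B = 162.2 kN·m

Release both end moments; the primary structure is a simply-supported span AB with redundants M_A and M_B.
End rotations of the released simple span under the applied load (×1/EI):
  at A: point load 126.25 at a = 1.24: Pab(L + b)/(6LEI) = 232.9/EI
  at B: point load 126.25 at a = 1.24: Pab(L + a)/(6LEI) = 155.3/EI
  at A: point load 177 at a = 3.1: Pab(L + b)/(6LEI) = 425.2/EI
  at B: point load 177 at a = 3.1: Pab(L + a)/(6LEI) = 425.2/EI
  θ_A0 = 658.2/EI,  θ_B0 = 580.5/EI
Flexibility coefficients: a unit moment at one end gives L/(3EI) there and L/(6EI) at the far end, so f₁₁ = f₂₂ = 2.067/EI and f₁₂ = f₂₁ = 1.033/EI.
Compatibility — zero rotation at each built-in end:
  2.067 M_A + 1.033 M_B = 658.2
  1.033 M_A + 2.067 M_B = 580.5
Solving the pair gives M_A = 237.4 kN·m and M_B = 162.2 kN·m (hogging).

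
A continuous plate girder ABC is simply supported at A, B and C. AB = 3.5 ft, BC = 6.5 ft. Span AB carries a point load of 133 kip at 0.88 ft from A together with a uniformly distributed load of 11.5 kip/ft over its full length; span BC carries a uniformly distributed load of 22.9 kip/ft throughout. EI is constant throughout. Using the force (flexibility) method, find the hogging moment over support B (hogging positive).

Take M_B as the redundant. Released structure: two simple spans AB and BC with a hinge at B.
End slopes at the hinge B, treating each span as simply supported:
  span AB: point load 133 at a = 0.88: Pab(L + a)/(6LEI) = 63.96/EI
  span AB: UDL 11.5: wL³/(24EI) = 20.54/EI
  span BC: UDL 22.9: wL³/(24EI) = 262/EI
  relative rotation θ_0 = (84.5 + 262)/EI = 346.5/EI
A unit hogging moment at B produces rotation L₁/(3EI) + L₂/(3EI) = 3.333/EI.
Compatibility: M_B·(L₁+L₂)/(3EI) = θ_0, giving M_B = 104 kip·ft (hogging).

M_B = 104 kip·ft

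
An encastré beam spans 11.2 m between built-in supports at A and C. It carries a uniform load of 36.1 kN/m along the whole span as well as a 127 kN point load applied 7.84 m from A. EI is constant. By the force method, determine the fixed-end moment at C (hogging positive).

M_C = 586.5 kN·m

Release both end moments; the primary structure is a simply-supported span AC with redundants M_A and M_C.
Simple-span end rotations at A and C under the given loads:
  at A: UDL 36.1: wL³/(24EI) = 2113/EI
  at C: UDL 36.1: wL³/(24EI) = 2113/EI
  at A: point load 127 at a = 7.84: Pab(L + b)/(6LEI) = 724.9/EI
  at C: point load 127 at a = 7.84: Pab(L + a)/(6LEI) = 947.9/EI
  θ_A0 = 2838/EI,  θ_C0 = 3061/EI
Flexibility coefficients: a unit moment at one end gives L/(3EI) there and L/(6EI) at the far end, so f₁₁ = f₂₂ = 3.733/EI and f₁₂ = f₂₁ = 1.867/EI.
Compatibility — zero rotation at each built-in end:
  3.733 M_A + 1.867 M_C = 2838
  1.867 M_A + 3.733 M_C = 3061
Solving the pair gives M_A = 467 kN·m and M_C = 586.5 kN·m (hogging).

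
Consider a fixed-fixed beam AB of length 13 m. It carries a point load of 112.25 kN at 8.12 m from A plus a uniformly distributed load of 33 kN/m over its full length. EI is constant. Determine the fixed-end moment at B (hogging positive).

M_B = 678.5 kN·m

Take the two fixed-end moments M_A, M_B as redundants; the released structure is the simple span AB.
End rotations of the released simple span under the applied load (×1/EI):
  at A: point load 112.25 at a = 8.12: Pab(L + b)/(6LEI) = 1020/EI
  at B: point load 112.25 at a = 8.12: Pab(L + a)/(6LEI) = 1204/EI
  at A: UDL 33: wL³/(24EI) = 3021/EI
  at B: UDL 33: wL³/(24EI) = 3021/EI
  θ_A0 = 4040/EI,  θ_B0 = 4225/EI
Flexibility coefficients: a unit moment at one end gives L/(3EI) there and L/(6EI) at the far end, so f₁₁ = f₂₂ = 4.333/EI and f₁₂ = f₂₁ = 2.167/EI.
Compatibility — zero rotation at each built-in end:
  4.333 M_A + 2.167 M_B = 4040
  2.167 M_A + 4.333 M_B = 4225
Solving the pair gives M_A = 593.2 kN·m and M_B = 678.5 kN·m (hogging).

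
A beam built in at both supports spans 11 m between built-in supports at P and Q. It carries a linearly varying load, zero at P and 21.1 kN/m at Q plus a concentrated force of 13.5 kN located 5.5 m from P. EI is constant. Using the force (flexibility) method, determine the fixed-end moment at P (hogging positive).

Release both end moments; the primary structure is a simply-supported span PQ with redundants M_P and M_Q.
Simple-span end rotations at P and Q under the given loads:
  at P: triangular load, peak 21.1: 7w₀L³/(360EI) = 546.1/EI
  at Q: triangular load, peak 21.1: w₀L³/(45EI) = 624.1/EI
  at P: point load 13.5 at a = 5.5: Pab(L + b)/(6LEI) = 102.1/EI
  at Q: point load 13.5 at a = 5.5: Pab(L + a)/(6LEI) = 102.1/EI
  θ_P0 = 648.2/EI,  θ_Q0 = 726.2/EI
Flexibility coefficients: a unit moment at one end gives L/(3EI) there and L/(6EI) at the far end, so f₁₁ = f₂₂ = 3.667/EI and f₁₂ = f₂₁ = 1.833/EI.
Compatibility — zero rotation at each built-in end:
  3.667 M_P + 1.833 M_Q = 648.2
  1.833 M_P + 3.667 M_Q = 726.2
Solving the pair gives M_P = 103.7 kN·m and M_Q = 146.2 kN·m (hogging).

M_P = 103.7 kN·m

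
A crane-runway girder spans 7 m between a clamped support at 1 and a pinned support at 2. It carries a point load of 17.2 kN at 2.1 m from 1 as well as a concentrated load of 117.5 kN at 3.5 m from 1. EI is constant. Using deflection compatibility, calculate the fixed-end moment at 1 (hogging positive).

Take the reaction at 2 as the redundant and release it; the primary structure is a cantilever fixed at 1.
Free-end deflection of the primary structure under the applied loading (downward +):
  point load 17.2 at a = 2.1: Pa²(3L − a)/(6EI) = 238.9/EI
  point load 117.5 at a = 3.5: Pa²(3L − a)/(6EI) = 4198/EI
  δ_0 = 4437/EI
Flexibility coefficient — unit upward force at 2: δ_{22} = L³/(3EI) = 114.3/EI.
The prop prevents deflection at 2: R_2 = δ_0/δ_{22} = 4437/114.3 = 38.81 kN.
Moment equilibrium about 1: M_1 = Σ(load moments about 1) − R_2·L = 447.4 − 38.81×7 = 175.7 kN·m.

M_1 = 175.7 kN·m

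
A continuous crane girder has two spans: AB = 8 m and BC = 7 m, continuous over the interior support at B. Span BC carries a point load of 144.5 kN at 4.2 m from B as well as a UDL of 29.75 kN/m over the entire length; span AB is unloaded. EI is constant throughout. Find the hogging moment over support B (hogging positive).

M_B = 164.3 kN·m

Release continuity at B by inserting a hinge; the redundant is the internal moment M_B. The primary structure is two simply-supported spans AB and BC.
Rotations at B on the released spans (each span's end-slope, ×1/EI):
  span BC: point load 144.5 at a = 4.2: Pab(L + b)/(6LEI) = 396.5/EI
  span BC: UDL 29.75: wL³/(24EI) = 425.2/EI
  relative rotation θ_0 = (0 + 821.7)/EI = 821.7/EI
A unit hogging moment at B produces rotation L₁/(3EI) + L₂/(3EI) = 5/EI.
Slope continuity at B: θ_0 = M_B·5/EI, so M_B = 821.7/5 = 164.3 kN·m (hogging).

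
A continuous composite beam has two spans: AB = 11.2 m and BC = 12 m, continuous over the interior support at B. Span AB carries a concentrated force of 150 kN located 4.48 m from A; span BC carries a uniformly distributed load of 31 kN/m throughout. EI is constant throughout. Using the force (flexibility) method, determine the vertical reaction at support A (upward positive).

R_A = 52.06 kN

Insert a hinge at B; M_B is the redundant, and each span becomes simply supported.
Discontinuity in slope at B on the released structure — sum the simple-span end rotations:
  span AB: point load 150 at a = 4.48: Pab(L + a)/(6LEI) = 1054/EI
  span BC: UDL 31: wL³/(24EI) = 2232/EI
  relative rotation θ_0 = (1054 + 2232)/EI = 3286/EI
A unit hogging moment at B produces rotation L₁/(3EI) + L₂/(3EI) = 7.733/EI.
Slope continuity at B: θ_0 = M_B·7.733/EI, so M_B = 3286/7.733 = 424.9 kN·m (hogging).
Span AB, ΣM about A with M_B applied at B: R_B^{AB}·11.2 = 672 + 424.9, so R_B^{AB} = 97.94 kN and R_A = 150 − 97.94 = 52.06 kN.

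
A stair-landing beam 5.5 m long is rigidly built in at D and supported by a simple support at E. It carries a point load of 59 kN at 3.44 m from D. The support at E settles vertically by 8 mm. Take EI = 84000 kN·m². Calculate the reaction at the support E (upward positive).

Release the roller at E. Primary structure: cantilever fixed at D.
Downward deflection at the released point E due to the loads:
  point load 59 at a = 3.44: Pa²(3L − a)/(6EI) = 1520/EI
Tip deflection under a unit load at E: L³/(3EI) = 55.46/EI.
With EI = 84000 kN·m²: δ_0 = 0.018092 m and δ_{EE} = 0.00066 m/kN.
Compatibility — the beam at E must follow the support down by 0.008 m: δ_0 − R_E·δ_{EE} = 0.008, so R_E = (0.018092 − 0.008)/0.00066 = 15.29 kN.

R_E = 15.29 kN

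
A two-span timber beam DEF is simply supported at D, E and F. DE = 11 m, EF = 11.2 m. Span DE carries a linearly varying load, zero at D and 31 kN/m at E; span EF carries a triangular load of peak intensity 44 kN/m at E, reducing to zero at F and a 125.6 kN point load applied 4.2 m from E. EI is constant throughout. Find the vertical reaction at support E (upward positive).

R_E = 436.6 kN

Release continuity at E by inserting a hinge; the redundant is the internal moment M_E. The primary structure is two simply-supported spans DE and EF.
End slopes at the hinge E, treating each span as simply supported:
  span DE: triangular load, peak 31: w₀L³/(45EI) = 916.9/EI
  span EF: triangular load, peak 44: w₀L³/(45EI) = 1374/EI
  span EF: point load 125.6 at a = 4.2: Pab(L + b)/(6LEI) = 1000/EI
  relative rotation θ_0 = (916.9 + 2374)/EI = 3291/EI
A unit hogging moment at E produces rotation L₁/(3EI) + L₂/(3EI) = 7.4/EI.
Compatibility: M_E·(L₁+L₂)/(3EI) = θ_0, giving M_E = 444.7 kN·m (hogging).
Span DE, ΣM about D with M_E applied at E: R_E^{DE}·11 = 1250 + 444.7, so R_E^{DE} = 154.1 kN and R_D = 170.5 − 154.1 = 16.41 kN.
Span EF, ΣM about F: R_E^{EF}·11.2 = 2719 + 444.7, so R_E^{EF} = 282.5 kN and R_F = 372 − 282.5 = 89.53 kN.
R_E = 154.1 + 282.5 = 436.6 kN.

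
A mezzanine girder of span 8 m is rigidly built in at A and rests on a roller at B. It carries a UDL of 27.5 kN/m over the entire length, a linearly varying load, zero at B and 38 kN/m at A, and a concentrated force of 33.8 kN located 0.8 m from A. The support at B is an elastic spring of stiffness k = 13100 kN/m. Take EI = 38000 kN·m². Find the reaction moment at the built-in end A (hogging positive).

Take the reaction at B as the redundant and release it; the primary structure is a cantilever fixed at A.
Primary-structure tip deflection at B by superposition:
  UDL 27.5: wL⁴/(8EI) = 14080/EI
  triangular load, peak 38 at the fixed end: w₀L⁴/(30EI) = 5188/EI
  point load 33.8 at a = 0.8: Pa²(3L − a)/(6EI) = 83.64/EI
  δ_0 = 19352/EI
Tip deflection under a unit load at B: L³/(3EI) = 170.7/EI.
With EI = 38000 kN·m²: δ_0 = 0.50926 m and δ_{BB} = 0.004491 m/kN.
Compatibility — the spring shortens by R_B/k under the reaction it provides: δ_0 − R_B·δ_{BB} = R_B/k. With 1/k = 0.000076 m/kN, R_B = δ_0 / (δ_{BB} + 1/k) = 0.50926 / (0.004491 + 0.000076) = 111.5 kN.
Moment equilibrium about A: M_A = Σ(load moments about A) − R_B·L = 1312 − 111.5×8 = 420.4 kN·m.

M_A = 420.4 kN·m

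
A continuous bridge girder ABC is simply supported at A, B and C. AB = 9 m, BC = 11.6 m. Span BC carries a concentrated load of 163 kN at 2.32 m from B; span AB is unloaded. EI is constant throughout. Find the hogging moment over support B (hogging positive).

M_B = 153.3 kN·m

Release continuity at B by inserting a hinge; the redundant is the internal moment M_B. The primary structure is two simply-supported spans AB and BC.
Discontinuity in slope at B on the released structure — sum the simple-span end rotations:
  span BC: point load 163 at a = 2.32: Pab(L + b)/(6LEI) = 1053/EI
  relative rotation θ_0 = (0 + 1053)/EI = 1053/EI
A unit hogging moment at B produces rotation L₁/(3EI) + L₂/(3EI) = 6.867/EI.
Compatibility: M_B·(L₁+L₂)/(3EI) = θ_0, giving M_B = 153.3 kN·m (hogging).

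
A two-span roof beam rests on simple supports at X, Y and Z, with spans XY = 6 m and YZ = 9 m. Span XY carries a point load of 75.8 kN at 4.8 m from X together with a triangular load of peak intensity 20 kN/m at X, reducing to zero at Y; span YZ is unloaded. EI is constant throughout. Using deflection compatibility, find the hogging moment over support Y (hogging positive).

Take M_Y as the redundant. Released structure: two simple spans XY and YZ with a hinge at Y.
Discontinuity in slope at Y on the released structure — sum the simple-span end rotations:
  span XY: point load 75.8 at a = 4.8: Pab(L + a)/(6LEI) = 131/EI
  span XY: triangular load, peak 20: 7w₀L³/(360EI) = 84/EI
  relative rotation θ_0 = (215 + 0)/EI = 215/EI
A unit hogging moment at Y produces rotation L₁/(3EI) + L₂/(3EI) = 5/EI.
Slope continuity at Y: θ_0 = M_Y·5/EI, so M_Y = 215/5 = 43 kN·m (hogging).

M_Y = 43 kN·m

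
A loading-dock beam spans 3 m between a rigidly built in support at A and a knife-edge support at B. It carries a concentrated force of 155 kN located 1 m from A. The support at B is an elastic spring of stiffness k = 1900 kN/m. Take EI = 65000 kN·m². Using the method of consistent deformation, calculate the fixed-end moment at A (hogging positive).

Take the reaction at B as the redundant and release it; the primary structure is a cantilever fixed at A.
Primary-structure tip deflection at B by superposition:
  point load 155 at a = 1: Pa²(3L − a)/(6EI) = 206.7/EI
Tip deflection under a unit load at B: L³/(3EI) = 9/EI.
With EI = 65000 kN·m²: δ_0 = 0.003179 m and δ_{BB} = 0.000138 m/kN.
Compatibility — the spring shortens by R_B/k under the reaction it provides: δ_0 − R_B·δ_{BB} = R_B/k. With 1/k = 0.000526 m/kN, R_B = δ_0 / (δ_{BB} + 1/k) = 0.003179 / (0.000138 + 0.000526) = 4.783 kN.
Moment equilibrium about A: M_A = Σ(load moments about A) − R_B·L = 155 − 4.783×3 = 140.7 kN·m.

M_A = 140.7 kN·m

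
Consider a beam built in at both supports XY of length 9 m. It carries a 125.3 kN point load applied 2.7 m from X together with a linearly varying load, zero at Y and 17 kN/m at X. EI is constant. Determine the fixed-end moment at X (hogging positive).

M_X = 234.6 kN·m

Release both end moments; the primary structure is a simply-supported span XY with redundants M_X and M_Y.
Simple-span end rotations at X and Y under the given loads:
  at X: point load 125.3 at a = 2.7: Pab(L + b)/(6LEI) = 603.9/EI
  at Y: point load 125.3 at a = 2.7: Pab(L + a)/(6LEI) = 461.8/EI
  at X: triangular load, peak 17: w₀L³/(45EI) = 275.4/EI
  at Y: triangular load, peak 17: 7w₀L³/(360EI) = 241/EI
  θ_X0 = 879.3/EI,  θ_Y0 = 702.8/EI
Flexibility coefficients: a unit moment at one end gives L/(3EI) there and L/(6EI) at the far end, so f₁₁ = f₂₂ = 3/EI and f₁₂ = f₂₁ = 1.5/EI.
Compatibility — zero rotation at each built-in end:
  3 M_X + 1.5 M_Y = 879.3
  1.5 M_X + 3 M_Y = 702.8
Solving the pair gives M_X = 234.6 kN·m and M_Y = 116.9 kN·m (hogging).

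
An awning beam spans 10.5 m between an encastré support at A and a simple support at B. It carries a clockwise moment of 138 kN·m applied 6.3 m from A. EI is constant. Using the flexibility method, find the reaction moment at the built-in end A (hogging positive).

M_A = -35.88 kN·m

Take the reaction at B as the redundant and release it; the primary structure is a cantilever fixed at A.
Primary-structure tip deflection at B by superposition:
  clockwise couple 138 at a = 6.3: M₀a(2L − a)/(2EI) = 6390/EI
Tip deflection under a unit load at B: L³/(3EI) = 385.9/EI.
Compatibility at B: δ_0 − R_B·δ_{BB} = 0, so R_B = 6390/385.9 = 16.56 kN.
Moment equilibrium about A: M_A = Σ(load moments about A) − R_B·L = 138 − 16.56×10.5 = -35.88 kN·m.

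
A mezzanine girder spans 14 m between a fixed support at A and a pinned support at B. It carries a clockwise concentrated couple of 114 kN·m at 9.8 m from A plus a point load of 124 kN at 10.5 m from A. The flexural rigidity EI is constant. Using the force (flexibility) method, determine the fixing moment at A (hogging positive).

Choose R_B as the redundant. The primary structure is the cantilever fixed at A.
Primary-structure tip deflection at B by superposition:
  clockwise couple 114 at a = 9.8: M₀a(2L − a)/(2EI) = 10167/EI
  point load 124 at a = 10.5: Pa²(3L − a)/(6EI) = 71773/EI
  δ_0 = 81939/EI
Tip deflection under a unit load at B: L³/(3EI) = 914.7/EI.
Compatibility at B: δ_0 − R_B·δ_{BB} = 0, so R_B = 81939/914.7 = 89.58 kN.
Moment equilibrium about A: M_A = Σ(load moments about A) − R_B·L = 1416 − 89.58×14 = 161.8 kN·m.

M_A = 161.8 kN·m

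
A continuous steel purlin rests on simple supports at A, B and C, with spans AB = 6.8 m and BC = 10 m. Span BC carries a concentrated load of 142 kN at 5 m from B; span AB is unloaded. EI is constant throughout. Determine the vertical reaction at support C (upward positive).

R_C = 55.15 kN

Insert a hinge at B; M_B is the redundant, and each span becomes simply supported.
Rotations at B on the released spans (each span's end-slope, ×1/EI):
  span BC: point load 142 at a = 5: Pab(L + b)/(6LEI) = 887.5/EI
  relative rotation θ_0 = (0 + 887.5)/EI = 887.5/EI
A unit hogging moment at B produces rotation L₁/(3EI) + L₂/(3EI) = 5.6/EI.
Slope continuity at B: θ_0 = M_B·5.6/EI, so M_B = 887.5/5.6 = 158.5 kN·m (hogging).
Span BC, ΣM about C: R_B^{BC}·10 = 710 + 158.5, so R_B^{BC} = 86.85 kN and R_C = 142 − 86.85 = 55.15 kN.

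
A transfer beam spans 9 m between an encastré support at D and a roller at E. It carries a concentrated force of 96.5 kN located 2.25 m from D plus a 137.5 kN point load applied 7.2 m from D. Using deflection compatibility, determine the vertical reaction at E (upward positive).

R_E = 105.1 kN

Take the reaction at E as the redundant and release it; the primary structure is a cantilever fixed at D.
Free-end deflection of the primary structure under the applied loading (downward +):
  point load 96.5 at a = 2.25: Pa²(3L − a)/(6EI) = 2015/EI
  point load 137.5 at a = 7.2: Pa²(3L − a)/(6EI) = 23522/EI
  δ_0 = 25538/EI
Flexibility coefficient — unit upward force at E: δ_{EE} = L³/(3EI) = 243/EI.
The prop prevents deflection at E: R_E = δ_0/δ_{EE} = 25538/243 = 105.1 kN.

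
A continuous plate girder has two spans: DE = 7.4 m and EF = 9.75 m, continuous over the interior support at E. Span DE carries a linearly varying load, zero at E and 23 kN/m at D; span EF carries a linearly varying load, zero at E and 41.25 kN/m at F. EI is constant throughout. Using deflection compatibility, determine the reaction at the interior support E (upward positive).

R_E = 133.8 kN

Take M_E as the redundant. Released structure: two simple spans DE and EF with a hinge at E.
Rotations at E on the released spans (each span's end-slope, ×1/EI):
  span DE: triangular load, peak 23: 7w₀L³/(360EI) = 181.2/EI
  span EF: triangular load, peak 41.25: 7w₀L³/(360EI) = 743.4/EI
  relative rotation θ_0 = (181.2 + 743.4)/EI = 924.6/EI
A unit hogging moment at E produces rotation L₁/(3EI) + L₂/(3EI) = 5.717/EI.
Slope continuity at E: θ_0 = M_E·5.717/EI, so M_E = 924.6/5.717 = 161.7 kN·m (hogging).
Span DE, ΣM about D with M_E applied at E: R_E^{DE}·7.4 = 209.9 + 161.7, so R_E^{DE} = 50.22 kN and R_D = 85.1 − 50.22 = 34.88 kN.
Span EF, ΣM about F: R_E^{EF}·9.75 = 653.6 + 161.7, so R_E^{EF} = 83.62 kN and R_F = 201.1 − 83.62 = 117.5 kN.
R_E = 50.22 + 83.62 = 133.8 kN.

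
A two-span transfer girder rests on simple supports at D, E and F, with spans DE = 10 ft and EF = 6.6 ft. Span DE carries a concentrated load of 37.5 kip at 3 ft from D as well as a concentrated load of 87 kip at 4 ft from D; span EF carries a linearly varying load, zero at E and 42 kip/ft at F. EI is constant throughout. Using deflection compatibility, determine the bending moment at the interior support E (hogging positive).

Take M_E as the redundant. Released structure: two simple spans DE and EF with a hinge at E.
Discontinuity in slope at E on the released structure — sum the simple-span end rotations:
  span DE: point load 37.5 at a = 3: Pab(L + a)/(6LEI) = 170.6/EI
  span DE: point load 87 at a = 4: Pab(L + a)/(6LEI) = 487.2/EI
  span EF: triangular load, peak 42: 7w₀L³/(360EI) = 234.8/EI
  relative rotation θ_0 = (657.8 + 234.8)/EI = 892.6/EI
A unit hogging moment at E produces rotation L₁/(3EI) + L₂/(3EI) = 5.533/EI.
Slope continuity at E: θ_0 = M_E·5.533/EI, so M_E = 892.6/5.533 = 161.3 kip·ft (hogging).

M_E = 161.3 kip·ft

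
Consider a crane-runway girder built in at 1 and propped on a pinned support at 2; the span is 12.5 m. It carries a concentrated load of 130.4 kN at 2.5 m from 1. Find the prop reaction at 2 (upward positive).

R_2 = 7.302 kN

Release the roller at 2. Primary structure: cantilever fixed at 1.
Primary-structure tip deflection at 2 by superposition:
  point load 130.4 at a = 2.5: Pa²(3L − a)/(6EI) = 4754/EI
Flexibility coefficient — unit upward force at 2: δ_{22} = L³/(3EI) = 651/EI.
The prop prevents deflection at 2: R_2 = δ_0/δ_{22} = 4754/651 = 7.302 kN.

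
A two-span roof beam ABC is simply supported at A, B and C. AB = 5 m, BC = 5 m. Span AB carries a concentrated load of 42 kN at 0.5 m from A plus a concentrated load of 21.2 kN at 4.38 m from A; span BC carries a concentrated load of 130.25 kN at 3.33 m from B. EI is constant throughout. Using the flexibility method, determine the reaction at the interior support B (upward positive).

R_B = 89.84 kN

Release continuity at B by inserting a hinge; the redundant is the internal moment M_B. The primary structure is two simply-supported spans AB and BC.
Discontinuity in slope at B on the released structure — sum the simple-span end rotations:
  span AB: point load 42 at a = 0.5: Pab(L + a)/(6LEI) = 17.32/EI
  span AB: point load 21.2 at a = 4.38: Pab(L + a)/(6LEI) = 18/EI
  span BC: point load 130.25 at a = 3.33: Pab(L + b)/(6LEI) = 161/EI
  relative rotation θ_0 = (35.33 + 161)/EI = 196.4/EI
A unit hogging moment at B produces rotation L₁/(3EI) + L₂/(3EI) = 3.333/EI.
Slope continuity at B: θ_0 = M_B·3.333/EI, so M_B = 196.4/3.333 = 58.91 kN·m (hogging).
Span AB, ΣM about A with M_B applied at B: R_B^{AB}·5 = 113.9 + 58.91, so R_B^{AB} = 34.55 kN and R_A = 63.2 − 34.55 = 28.65 kN.
Span BC, ΣM about C: R_B^{BC}·5 = 217.5 + 58.91, so R_B^{BC} = 55.29 kN and R_C = 130.2 − 55.29 = 74.96 kN.
R_B = 34.55 + 55.29 = 89.84 kN.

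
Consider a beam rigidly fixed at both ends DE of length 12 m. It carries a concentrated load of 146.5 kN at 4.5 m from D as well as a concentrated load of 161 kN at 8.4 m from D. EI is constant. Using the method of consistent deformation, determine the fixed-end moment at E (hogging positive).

M_E = 438.5 kN·m

Release both end moments; the primary structure is a simply-supported span DE with redundants M_D and M_E.
Simple-span end rotations at D and E under the given loads:
  at D: point load 146.5 at a = 4.5: Pab(L + b)/(6LEI) = 1339/EI
  at E: point load 146.5 at a = 4.5: Pab(L + a)/(6LEI) = 1133/EI
  at D: point load 161 at a = 8.4: Pab(L + b)/(6LEI) = 1055/EI
  at E: point load 161 at a = 8.4: Pab(L + a)/(6LEI) = 1379/EI
  θ_D0 = 2394/EI,  θ_E0 = 2513/EI
Flexibility coefficients: a unit moment at one end gives L/(3EI) there and L/(6EI) at the far end, so f₁₁ = f₂₂ = 4/EI and f₁₂ = f₂₁ = 2/EI.
Compatibility — zero rotation at each built-in end:
  4 M_D + 2 M_E = 2394
  2 M_D + 4 M_E = 2513
Solving the pair gives M_D = 379.2 kN·m and M_E = 438.5 kN·m (hogging).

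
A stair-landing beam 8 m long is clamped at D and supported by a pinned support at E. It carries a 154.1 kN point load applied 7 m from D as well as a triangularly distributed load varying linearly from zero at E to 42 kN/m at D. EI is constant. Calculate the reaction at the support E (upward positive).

R_E = 159 kN

Release the roller at E. Primary structure: cantilever fixed at D.
Deflection at E on the released cantilever, summing each load's contribution:
  point load 154.1 at a = 7: Pa²(3L − a)/(6EI) = 21394/EI
  triangular load, peak 42 at the fixed end: w₀L⁴/(30EI) = 5734/EI
  δ_0 = 27129/EI
Tip deflection under a unit load at E: L³/(3EI) = 170.7/EI.
Compatibility at E: δ_0 − R_E·δ_{EE} = 0, so R_E = 27129/170.7 = 159 kN.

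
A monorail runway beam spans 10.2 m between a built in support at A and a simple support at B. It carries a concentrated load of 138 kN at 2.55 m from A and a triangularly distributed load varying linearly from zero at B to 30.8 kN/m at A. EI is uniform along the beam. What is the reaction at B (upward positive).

Take the reaction at B as the redundant and release it; the primary structure is a cantilever fixed at A.
Free-end deflection of the primary structure under the applied loading (downward +):
  point load 138 at a = 2.55: Pa²(3L − a)/(6EI) = 4195/EI
  triangular load, peak 30.8 at the fixed end: w₀L⁴/(30EI) = 11113/EI
  δ_0 = 15308/EI
Tip deflection under a unit load at B: L³/(3EI) = 353.7/EI.
The prop prevents deflection at B: R_B = δ_0/δ_{BB} = 15308/353.7 = 43.28 kN.

R_B = 43.28 kN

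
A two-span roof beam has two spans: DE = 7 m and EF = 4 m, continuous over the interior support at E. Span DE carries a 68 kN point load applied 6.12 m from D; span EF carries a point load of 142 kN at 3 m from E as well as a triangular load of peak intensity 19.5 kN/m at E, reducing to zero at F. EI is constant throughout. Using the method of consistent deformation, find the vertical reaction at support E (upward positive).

R_E = 145.7 kN

Insert a hinge at E; M_E is the redundant, and each span becomes simply supported.
End slopes at the hinge E, treating each span as simply supported:
  span DE: point load 68 at a = 6.12: Pab(L + a)/(6LEI) = 114.4/EI
  span EF: point load 142 at a = 3: Pab(L + b)/(6LEI) = 88.75/EI
  span EF: triangular load, peak 19.5: w₀L³/(45EI) = 27.73/EI
  relative rotation θ_0 = (114.4 + 116.5)/EI = 230.9/EI
A unit hogging moment at E produces rotation L₁/(3EI) + L₂/(3EI) = 3.667/EI.
Slope continuity at E: θ_0 = M_E·3.667/EI, so M_E = 230.9/3.667 = 62.97 kN·m (hogging).
Span DE, ΣM about D with M_E applied at E: R_E^{DE}·7 = 416.2 + 62.97, so R_E^{DE} = 68.45 kN and R_D = 68 − 68.45 = -0.4469 kN.
Span EF, ΣM about F: R_E^{EF}·4 = 246 + 62.97, so R_E^{EF} = 77.24 kN and R_F = 181 − 77.24 = 103.8 kN.
R_E = 68.45 + 77.24 = 145.7 kN.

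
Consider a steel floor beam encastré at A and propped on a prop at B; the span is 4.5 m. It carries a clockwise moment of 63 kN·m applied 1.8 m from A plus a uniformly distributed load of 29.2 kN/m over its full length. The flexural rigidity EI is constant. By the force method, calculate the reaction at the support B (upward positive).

Take the reaction at B as the redundant and release it; the primary structure is a cantilever fixed at A.
Primary-structure tip deflection at B by superposition:
  clockwise couple 63 at a = 1.8: M₀a(2L − a)/(2EI) = 408.2/EI
  UDL 29.2: wL⁴/(8EI) = 1497/EI
  δ_0 = 1905/EI
Flexibility coefficient — unit upward force at B: δ_{BB} = L³/(3EI) = 30.38/EI.
Compatibility at B: δ_0 − R_B·δ_{BB} = 0, so R_B = 1905/30.38 = 62.72 kN.

R_B = 62.72 kN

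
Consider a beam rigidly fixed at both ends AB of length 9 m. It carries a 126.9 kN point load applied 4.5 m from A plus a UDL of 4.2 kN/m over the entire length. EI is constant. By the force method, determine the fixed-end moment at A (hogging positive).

M_A = 171.1 kN·m

Take the two fixed-end moments M_A, M_B as redundants; the released structure is the simple span AB.
On the primary (simply-supported) span, the end slopes from the loading are:
  at A: point load 126.9 at a = 4.5: Pab(L + b)/(6LEI) = 642.4/EI
  at B: point load 126.9 at a = 4.5: Pab(L + a)/(6LEI) = 642.4/EI
  at A: UDL 4.2: wL³/(24EI) = 127.6/EI
  at B: UDL 4.2: wL³/(24EI) = 127.6/EI
  θ_A0 = 770/EI,  θ_B0 = 770/EI
Flexibility coefficients: a unit moment at one end gives L/(3EI) there and L/(6EI) at the far end, so f₁₁ = f₂₂ = 3/EI and f₁₂ = f₂₁ = 1.5/EI.
Compatibility — zero rotation at each built-in end:
  3 M_A + 1.5 M_B = 770
  1.5 M_A + 3 M_B = 770
Solving the pair gives M_A = 171.1 kN·m and M_B = 171.1 kN·m (hogging).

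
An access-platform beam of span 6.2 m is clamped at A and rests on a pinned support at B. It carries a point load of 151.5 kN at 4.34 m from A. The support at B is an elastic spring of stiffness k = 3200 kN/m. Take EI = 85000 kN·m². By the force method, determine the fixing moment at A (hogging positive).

M_A = 260.8 kN·m

Remove the prop at B; the released (primary) structure is a cantilever built in at A.
Deflection at B on the released cantilever, summing each load's contribution:
  point load 151.5 at a = 4.34: Pa²(3L − a)/(6EI) = 6782/EI
Tip deflection under a unit load at B: L³/(3EI) = 79.44/EI.
With EI = 85000 kN·m²: δ_0 = 0.079789 m and δ_{BB} = 0.000935 m/kN.
Compatibility — the spring shortens by R_B/k under the reaction it provides: δ_0 − R_B·δ_{BB} = R_B/k. With 1/k = 0.000313 m/kN, R_B = δ_0 / (δ_{BB} + 1/k) = 0.079789 / (0.000935 + 0.000313) = 63.98 kN.
Moment equilibrium about A: M_A = Σ(load moments about A) − R_B·L = 657.5 − 63.98×6.2 = 260.8 kN·m.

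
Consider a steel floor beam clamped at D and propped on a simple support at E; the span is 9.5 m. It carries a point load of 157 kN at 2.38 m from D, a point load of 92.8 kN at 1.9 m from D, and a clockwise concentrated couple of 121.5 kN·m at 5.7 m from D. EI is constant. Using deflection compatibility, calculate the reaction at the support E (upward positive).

Choose R_E as the redundant. The primary structure is the cantilever fixed at D.
Deflection at E on the released cantilever, summing each load's contribution:
  point load 157 at a = 2.38: Pa²(3L − a)/(6EI) = 3871/EI
  point load 92.8 at a = 1.9: Pa²(3L − a)/(6EI) = 1485/EI
  clockwise couple 121.5 at a = 5.7: M₀a(2L − a)/(2EI) = 4605/EI
  δ_0 = 9962/EI
Tip deflection under a unit load at E: L³/(3EI) = 285.8/EI.
The prop prevents deflection at E: R_E = δ_0/δ_{EE} = 9962/285.8 = 34.86 kN.

R_E = 34.86 kN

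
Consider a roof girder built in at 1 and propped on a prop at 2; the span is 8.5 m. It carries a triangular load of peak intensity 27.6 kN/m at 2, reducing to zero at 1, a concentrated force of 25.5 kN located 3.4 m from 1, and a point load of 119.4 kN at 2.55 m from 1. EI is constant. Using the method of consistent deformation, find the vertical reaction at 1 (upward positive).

R_1 = 177.9 kN

Take the reaction at 2 as the redundant and release it; the primary structure is a cantilever fixed at 1.
Primary-structure tip deflection at 2 by superposition:
  triangular load, peak 27.6 at the free end: 11w₀L⁴/(120EI) = 13207/EI
  point load 25.5 at a = 3.4: Pa²(3L − a)/(6EI) = 1086/EI
  point load 119.4 at a = 2.55: Pa²(3L − a)/(6EI) = 2970/EI
  δ_0 = 17262/EI
Tip deflection under a unit load at 2: L³/(3EI) = 204.7/EI.
The prop prevents deflection at 2: R_2 = δ_0/δ_{22} = 17262/204.7 = 84.33 kN.
Vertical equilibrium: R_1 = ΣP − R_2 = 262.2 − 84.33 = 177.9 kN.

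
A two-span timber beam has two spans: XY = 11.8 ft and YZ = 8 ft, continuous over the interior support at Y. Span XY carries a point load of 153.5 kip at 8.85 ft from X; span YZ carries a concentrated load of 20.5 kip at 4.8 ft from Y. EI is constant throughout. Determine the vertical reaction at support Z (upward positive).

Take M_Y as the redundant. Released structure: two simple spans XY and YZ with a hinge at Y.
Rotations at Y on the released spans (each span's end-slope, ×1/EI):
  span XY: point load 153.5 at a = 8.85: Pab(L + a)/(6LEI) = 1169/EI
  span YZ: point load 20.5 at a = 4.8: Pab(L + b)/(6LEI) = 73.47/EI
  relative rotation θ_0 = (1169 + 73.47)/EI = 1242/EI
A unit hogging moment at Y produces rotation L₁/(3EI) + L₂/(3EI) = 6.6/EI.
Compatibility: M_Y·(L₁+L₂)/(3EI) = θ_0, giving M_Y = 188.2 kip·ft (hogging).
Span YZ, ΣM about Z: R_Y^{YZ}·8 = 65.6 + 188.2, so R_Y^{YZ} = 31.73 kip and R_Z = 20.5 − 31.73 = -11.23 kip.

R_Z = -11.23 kip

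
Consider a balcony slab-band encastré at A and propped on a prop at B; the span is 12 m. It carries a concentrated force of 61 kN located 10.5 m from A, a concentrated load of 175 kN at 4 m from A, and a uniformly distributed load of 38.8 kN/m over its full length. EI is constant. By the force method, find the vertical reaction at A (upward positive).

R_A = 451.5 kN

Release the roller at B. Primary structure: cantilever fixed at A.
Free-end deflection of the primary structure under the applied loading (downward +):
  point load 61 at a = 10.5: Pa²(3L − a)/(6EI) = 28582/EI
  point load 175 at a = 4: Pa²(3L − a)/(6EI) = 14933/EI
  UDL 38.8: wL⁴/(8EI) = 100570/EI
  δ_0 = 144085/EI
Flexibility coefficient — unit upward force at B: δ_{BB} = L³/(3EI) = 576/EI.
Compatibility at B: δ_0 − R_B·δ_{BB} = 0, so R_B = 144085/576 = 250.1 kN.
Vertical equilibrium: R_A = ΣP − R_B = 701.6 − 250.1 = 451.5 kN.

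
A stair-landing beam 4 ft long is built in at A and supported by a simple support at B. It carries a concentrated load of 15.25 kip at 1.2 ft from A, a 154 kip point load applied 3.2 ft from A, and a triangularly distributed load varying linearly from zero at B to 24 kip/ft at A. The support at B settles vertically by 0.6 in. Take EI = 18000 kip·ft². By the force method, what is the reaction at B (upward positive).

Choose R_B as the redundant. The primary structure is the cantilever fixed at A.
Primary-structure tip deflection at B by superposition:
  point load 15.25 at a = 1.2: Pa²(3L − a)/(6EI) = 39.53/EI
  point load 154 at a = 3.2: Pa²(3L − a)/(6EI) = 2313/EI
  triangular load, peak 24 at the fixed end: w₀L⁴/(30EI) = 204.8/EI
  δ_0 = 2557/EI
Tip deflection under a unit load at B: L³/(3EI) = 21.33/EI.
With EI = 18000 kip·ft²: δ_0 = 0.14207 ft and δ_{BB} = 0.001185 ft/kip.
Compatibility — the beam at B must follow the support down by 0.05 ft: δ_0 − R_B·δ_{BB} = 0.05, so R_B = (0.14207 − 0.05)/0.001185 = 77.68 kip.

R_B = 77.68 kip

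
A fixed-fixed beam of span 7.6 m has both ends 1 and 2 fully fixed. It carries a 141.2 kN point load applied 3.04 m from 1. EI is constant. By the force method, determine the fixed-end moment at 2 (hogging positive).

M_2 = 103 kN·m

Take the two fixed-end moments M_1, M_2 as redundants; the released structure is the simple span 12.
End rotations of the released simple span under the applied load (×1/EI):
  at 1: point load 141.2 at a = 3.04: Pab(L + b)/(6LEI) = 522/EI
  at 2: point load 141.2 at a = 3.04: Pab(L + a)/(6LEI) = 456.7/EI
  θ_10 = 522/EI,  θ_20 = 456.7/EI
Flexibility coefficients: a unit moment at one end gives L/(3EI) there and L/(6EI) at the far end, so f₁₁ = f₂₂ = 2.533/EI and f₁₂ = f₂₁ = 1.267/EI.
Compatibility — zero rotation at each built-in end:
  2.533 M_1 + 1.267 M_2 = 522
  1.267 M_1 + 2.533 M_2 = 456.7
Solving the pair gives M_1 = 154.5 kN·m and M_2 = 103 kN·m (hogging).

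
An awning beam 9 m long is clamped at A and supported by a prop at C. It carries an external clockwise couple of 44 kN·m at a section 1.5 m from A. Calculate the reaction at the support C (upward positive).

Release the roller at C. Primary structure: cantilever fixed at A.
Downward deflection at the released point C due to the loads:
  clockwise couple 44 at a = 1.5: M₀a(2L − a)/(2EI) = 544.5/EI
Flexibility coefficient — unit upward force at C: δ_{CC} = L³/(3EI) = 243/EI.
The prop prevents deflection at C: R_C = δ_0/δ_{CC} = 544.5/243 = 2.241 kN.

R_C = 2.241 kN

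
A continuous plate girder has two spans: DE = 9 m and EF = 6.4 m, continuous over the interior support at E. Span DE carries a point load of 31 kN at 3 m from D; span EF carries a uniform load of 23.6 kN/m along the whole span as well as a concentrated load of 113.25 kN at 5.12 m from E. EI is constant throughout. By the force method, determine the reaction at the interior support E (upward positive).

Insert a hinge at E; M_E is the redundant, and each span becomes simply supported.
Rotations at E on the released spans (each span's end-slope, ×1/EI):
  span DE: point load 31 at a = 3: Pab(L + a)/(6LEI) = 124/EI
  span EF: UDL 23.6: wL³/(24EI) = 257.8/EI
  span EF: point load 113.25 at a = 5.12: Pab(L + b)/(6LEI) = 148.4/EI
  relative rotation θ_0 = (124 + 406.2)/EI = 530.2/EI
A unit hogging moment at E produces rotation L₁/(3EI) + L₂/(3EI) = 5.133/EI.
Slope continuity at E: θ_0 = M_E·5.133/EI, so M_E = 530.2/5.133 = 103.3 kN·m (hogging).
Span DE, ΣM about D with M_E applied at E: R_E^{DE}·9 = 93 + 103.3, so R_E^{DE} = 21.81 kN and R_D = 31 − 21.81 = 9.19 kN.
Span EF, ΣM about F: R_E^{EF}·6.4 = 628.3 + 103.3, so R_E^{EF} = 114.3 kN and R_F = 264.3 − 114.3 = 150 kN.
R_E = 21.81 + 114.3 = 136.1 kN.

R_E = 136.1 kN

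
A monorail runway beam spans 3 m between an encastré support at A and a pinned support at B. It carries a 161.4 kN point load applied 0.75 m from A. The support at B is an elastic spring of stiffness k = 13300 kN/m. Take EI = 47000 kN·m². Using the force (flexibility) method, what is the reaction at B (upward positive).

R_B = 9.96 kN

Take the reaction at B as the redundant and release it; the primary structure is a cantilever fixed at A.
Primary-structure tip deflection at B by superposition:
  point load 161.4 at a = 0.75: Pa²(3L − a)/(6EI) = 124.8/EI
Tip deflection under a unit load at B: L³/(3EI) = 9/EI.
With EI = 47000 kN·m²: δ_0 = 0.002656 m and δ_{BB} = 0.000191 m/kN.
Compatibility — the spring shortens by R_B/k under the reaction it provides: δ_0 − R_B·δ_{BB} = R_B/k. With 1/k = 0.000075 m/kN, R_B = δ_0 / (δ_{BB} + 1/k) = 0.002656 / (0.000191 + 0.000075) = 9.96 kN.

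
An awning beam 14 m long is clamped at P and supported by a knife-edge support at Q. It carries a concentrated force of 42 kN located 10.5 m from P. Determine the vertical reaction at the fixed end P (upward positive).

R_P = 15.42 kN

Release the roller at Q. Primary structure: cantilever fixed at P.
Deflection at Q on the released cantilever, summing each load's contribution:
  point load 42 at a = 10.5: Pa²(3L − a)/(6EI) = 24310/EI
Flexibility coefficient — unit upward force at Q: δ_{QQ} = L³/(3EI) = 914.7/EI.
The prop prevents deflection at Q: R_Q = δ_0/δ_{QQ} = 24310/914.7 = 26.58 kN.
Vertical equilibrium: R_P = ΣP − R_Q = 42 − 26.58 = 15.42 kN.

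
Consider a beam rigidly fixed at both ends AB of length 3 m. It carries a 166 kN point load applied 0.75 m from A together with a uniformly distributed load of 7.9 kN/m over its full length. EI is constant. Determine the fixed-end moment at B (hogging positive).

Take the two fixed-end moments M_A, M_B as redundants; the released structure is the simple span AB.
End rotations of the released simple span under the applied load (×1/EI):
  at A: point load 166 at a = 0.75: Pab(L + b)/(6LEI) = 81.7/EI
  at B: point load 166 at a = 0.75: Pab(L + a)/(6LEI) = 58.36/EI
  at A: UDL 7.9: wL³/(24EI) = 8.887/EI
  at B: UDL 7.9: wL³/(24EI) = 8.887/EI
  θ_A0 = 90.59/EI,  θ_B0 = 67.25/EI
Flexibility coefficients: a unit moment at one end gives L/(3EI) there and L/(6EI) at the far end, so f₁₁ = f₂₂ = 1/EI and f₁₂ = f₂₁ = 0.5/EI.
Compatibility — zero rotation at each built-in end:
  1 M_A + 0.5 M_B = 90.59
  0.5 M_A + 1 M_B = 67.25
Solving the pair gives M_A = 75.96 kN·m and M_B = 29.27 kN·m (hogging).

M_B = 29.27 kN·m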